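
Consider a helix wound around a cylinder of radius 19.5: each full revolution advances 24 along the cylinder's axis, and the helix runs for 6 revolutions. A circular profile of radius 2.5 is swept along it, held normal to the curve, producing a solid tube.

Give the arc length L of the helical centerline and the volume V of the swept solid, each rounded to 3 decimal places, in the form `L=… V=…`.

L=749.104 V=14708.613

2πR = 2π·19.5 = 122.522113
per-turn = √(122.522113² + 24²) = √(15011.6683 + 576) = √15587.6683 = 124.850584
L = 6 × 124.850584 = 749.103503
V = π·2.5² × L = 19.634954 × 749.103503 = 14708.612891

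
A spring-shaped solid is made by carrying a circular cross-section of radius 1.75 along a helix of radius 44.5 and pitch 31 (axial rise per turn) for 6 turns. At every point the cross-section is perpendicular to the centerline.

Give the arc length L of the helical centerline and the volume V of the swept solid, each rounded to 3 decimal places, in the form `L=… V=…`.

2πR = 2π·44.5 = 279.601746
per-turn = √(279.601746² + 31²) = √(78177.1365 + 961) = √79138.1365 = 281.315013
L = 6 × 281.315013 = 1687.890077
V = π·1.75² × L = 9.621128 × 1687.890077 = 16239.405641

L=1687.890 V=16239.406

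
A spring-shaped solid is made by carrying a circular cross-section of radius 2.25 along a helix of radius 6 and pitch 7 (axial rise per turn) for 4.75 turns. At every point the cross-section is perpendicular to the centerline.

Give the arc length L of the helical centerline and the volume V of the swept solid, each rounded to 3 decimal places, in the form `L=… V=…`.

2πR = 2π·6 = 37.699112
per-turn = √(37.699112² + 7²) = √(1421.2230 + 49) = √1470.2230 = 38.343488
L = 4.75 × 38.343488 = 182.131566
V = π·2.25² × L = 15.904313 × 182.131566 = 2896.677392

L=182.132 V=2896.677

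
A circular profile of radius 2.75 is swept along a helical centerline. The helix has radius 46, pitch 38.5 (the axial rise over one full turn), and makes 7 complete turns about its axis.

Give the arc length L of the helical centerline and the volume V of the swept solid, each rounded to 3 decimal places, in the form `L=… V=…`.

2πR = 2π·46 = 289.026524
per-turn = √(289.026524² + 38.5²) = √(83536.3317 + 1482.25) = √85018.5817 = 291.579460
L = 7 × 291.579460 = 2041.056222
V = π·2.75² × L = 23.758294 × 2041.056222 = 48492.014694

L=2041.056 V=48492.015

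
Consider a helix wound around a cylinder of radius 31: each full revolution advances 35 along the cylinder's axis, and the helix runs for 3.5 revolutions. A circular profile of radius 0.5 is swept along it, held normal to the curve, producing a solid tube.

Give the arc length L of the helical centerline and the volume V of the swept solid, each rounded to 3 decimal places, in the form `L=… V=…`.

2πR = 2π·31 = 194.778745
per-turn = √(194.778745² + 35²) = √(37938.7593 + 1225) = √39163.7593 = 197.898356
L = 3.5 × 197.898356 = 692.644246
V = π·0.5² × L = 0.785398 × 692.644246 = 544.001519

L=692.644 V=544.002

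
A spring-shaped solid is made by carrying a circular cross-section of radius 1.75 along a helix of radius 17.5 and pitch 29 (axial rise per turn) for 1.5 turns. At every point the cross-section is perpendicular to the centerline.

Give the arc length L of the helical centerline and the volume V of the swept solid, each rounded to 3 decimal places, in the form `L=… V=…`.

2πR = 2π·17.5 = 109.955743
per-turn = √(109.955743² + 29²) = √(12090.2654 + 841) = √12931.2654 = 113.715722
L = 1.5 × 113.715722 = 170.573583
V = π·1.75² × L = 9.621128 × 170.573583 = 1641.110188

L=170.574 V=1641.110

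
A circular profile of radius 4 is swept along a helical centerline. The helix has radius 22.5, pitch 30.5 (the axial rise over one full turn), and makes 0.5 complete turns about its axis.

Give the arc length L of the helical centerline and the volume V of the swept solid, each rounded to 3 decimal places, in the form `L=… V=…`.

L=72.312 V=3634.806

2πR = 2π·22.5 = 141.371669
per-turn = √(141.371669² + 30.5²) = √(19985.9489 + 930.25) = √20916.1989 = 144.624337
L = 0.5 × 144.624337 = 72.312169
V = π·4² × L = 50.265482 × 72.312169 = 3634.806042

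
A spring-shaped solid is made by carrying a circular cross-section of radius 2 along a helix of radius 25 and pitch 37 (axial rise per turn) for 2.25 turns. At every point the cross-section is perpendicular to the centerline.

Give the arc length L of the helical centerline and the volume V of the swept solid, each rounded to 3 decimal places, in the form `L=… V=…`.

2πR = 2π·25 = 157.079633
per-turn = √(157.079633² + 37²) = √(24674.0110 + 1369) = √26043.0110 = 161.378471
L = 2.25 × 161.378471 = 363.101560
V = π·2² × L = 12.566371 × 363.101560 = 4562.868779

L=363.102 V=4562.869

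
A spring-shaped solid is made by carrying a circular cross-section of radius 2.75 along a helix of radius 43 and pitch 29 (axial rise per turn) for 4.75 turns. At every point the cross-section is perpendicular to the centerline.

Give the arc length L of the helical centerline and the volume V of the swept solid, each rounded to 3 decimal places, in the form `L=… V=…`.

2πR = 2π·43 = 270.176968
per-turn = √(270.176968² + 29²) = √(72995.5942 + 841) = √73836.5942 = 271.728898
L = 4.75 × 271.728898 = 1290.712267
V = π·2.75² × L = 23.758294 × 1290.712267 = 30665.122074

L=1290.712 V=30665.122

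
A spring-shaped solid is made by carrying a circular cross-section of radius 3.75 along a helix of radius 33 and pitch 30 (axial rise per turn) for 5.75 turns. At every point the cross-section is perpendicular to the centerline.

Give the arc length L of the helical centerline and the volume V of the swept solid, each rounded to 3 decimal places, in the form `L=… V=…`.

L=1204.649 V=53219.761

2πR = 2π·33 = 207.345115
per-turn = √(207.345115² + 30²) = √(42991.9968 + 900) = √43891.9968 = 209.504169
L = 5.75 × 209.504169 = 1204.648971
V = π·3.75² × L = 44.178647 × 1204.648971 = 53219.761275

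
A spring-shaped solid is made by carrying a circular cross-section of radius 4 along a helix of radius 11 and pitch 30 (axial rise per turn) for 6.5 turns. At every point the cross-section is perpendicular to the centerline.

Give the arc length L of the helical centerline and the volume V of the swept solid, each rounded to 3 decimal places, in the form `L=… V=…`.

L=489.743 V=24617.185

2πR = 2π·11 = 69.115038
per-turn = √(69.115038² + 30²) = √(4776.8885 + 900) = √5676.8885 = 75.345129
L = 6.5 × 75.345129 = 489.743341
V = π·4² × L = 50.265482 × 489.743341 = 24617.185333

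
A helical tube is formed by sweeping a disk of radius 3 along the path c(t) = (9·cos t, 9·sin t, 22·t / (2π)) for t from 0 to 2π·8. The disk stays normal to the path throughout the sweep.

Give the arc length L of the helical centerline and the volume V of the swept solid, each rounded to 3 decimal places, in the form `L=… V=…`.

L=485.420 V=13724.914

2πR = 2π·9 = 56.548668
per-turn = √(56.548668² + 22²) = √(3197.7518 + 484) = √3681.7518 = 60.677441
L = 8 × 60.677441 = 485.419527
V = π·3² × L = 28.274334 × 485.419527 = 13724.913770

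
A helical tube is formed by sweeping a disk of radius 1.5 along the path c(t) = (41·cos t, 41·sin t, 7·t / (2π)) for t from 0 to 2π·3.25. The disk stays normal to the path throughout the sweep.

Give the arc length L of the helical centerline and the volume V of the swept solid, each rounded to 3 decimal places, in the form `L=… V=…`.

L=837.543 V=5920.246

2πR = 2π·41 = 257.610598
per-turn = √(257.610598² + 7²) = √(66363.2200 + 49) = √66412.2200 = 257.705685
L = 3.25 × 257.705685 = 837.543476
V = π·1.5² × L = 7.068583 × 837.543476 = 5920.245968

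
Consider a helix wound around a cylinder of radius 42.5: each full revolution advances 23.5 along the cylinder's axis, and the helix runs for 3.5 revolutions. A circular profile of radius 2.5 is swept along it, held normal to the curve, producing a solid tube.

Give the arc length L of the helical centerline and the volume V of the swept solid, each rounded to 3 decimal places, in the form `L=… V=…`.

2πR = 2π·42.5 = 267.035376
per-turn = √(267.035376² + 23.5²) = √(71307.8918 + 552.25) = √71860.1418 = 268.067420
L = 3.5 × 268.067420 = 938.235971
V = π·2.5² × L = 19.634954 × 938.235971 = 18422.220209

L=938.236 V=18422.220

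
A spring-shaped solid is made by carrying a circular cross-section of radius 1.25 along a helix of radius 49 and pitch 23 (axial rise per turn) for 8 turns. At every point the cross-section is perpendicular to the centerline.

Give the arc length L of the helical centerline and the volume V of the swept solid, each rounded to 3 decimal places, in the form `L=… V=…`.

2πR = 2π·49 = 307.876080
per-turn = √(307.876080² + 23²) = √(94787.6807 + 529) = √95316.6807 = 308.733997
L = 8 × 308.733997 = 2469.871973
V = π·1.25² × L = 4.908739 × 2469.871973 = 12123.955696

L=2469.872 V=12123.956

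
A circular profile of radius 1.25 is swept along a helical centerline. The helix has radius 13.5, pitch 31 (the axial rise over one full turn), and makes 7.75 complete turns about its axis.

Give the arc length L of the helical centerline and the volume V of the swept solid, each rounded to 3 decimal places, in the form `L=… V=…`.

L=699.904 V=3435.648

2πR = 2π·13.5 = 84.823002
per-turn = √(84.823002² + 31²) = √(7194.9416 + 961) = √8155.9416 = 90.310252
L = 7.75 × 90.310252 = 699.904453
V = π·1.25² × L = 4.908739 × 699.904453 = 3435.647948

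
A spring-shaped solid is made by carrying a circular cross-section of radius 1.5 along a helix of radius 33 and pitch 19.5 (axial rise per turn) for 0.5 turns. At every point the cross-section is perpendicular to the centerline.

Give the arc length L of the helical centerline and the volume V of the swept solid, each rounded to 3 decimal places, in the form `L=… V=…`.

L=104.130 V=736.052

2πR = 2π·33 = 207.345115
per-turn = √(207.345115² + 19.5²) = √(42991.9968 + 380.25) = √43372.2468 = 208.260046
L = 0.5 × 208.260046 = 104.130023
V = π·1.5² × L = 7.068583 × 104.130023 = 736.051759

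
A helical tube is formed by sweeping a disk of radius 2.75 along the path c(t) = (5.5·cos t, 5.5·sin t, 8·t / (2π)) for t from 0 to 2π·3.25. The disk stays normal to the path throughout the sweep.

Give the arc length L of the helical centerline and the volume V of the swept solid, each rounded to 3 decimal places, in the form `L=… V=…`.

2πR = 2π·5.5 = 34.557519
per-turn = √(34.557519² + 8²) = √(1194.2221 + 64) = √1258.2221 = 35.471427
L = 3.25 × 35.471427 = 115.282138
V = π·2.75² × L = 23.758294 × 115.282138 = 2738.906972

L=115.282 V=2738.907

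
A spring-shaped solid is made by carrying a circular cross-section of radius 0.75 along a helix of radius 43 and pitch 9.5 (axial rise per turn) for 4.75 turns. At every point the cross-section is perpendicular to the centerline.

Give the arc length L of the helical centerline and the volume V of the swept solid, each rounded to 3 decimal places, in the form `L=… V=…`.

2πR = 2π·43 = 270.176968
per-turn = √(270.176968² + 9.5²) = √(72995.5942 + 90.25) = √73085.8442 = 270.343937
L = 4.75 × 270.343937 = 1284.133700
V = π·0.75² × L = 1.767146 × 1284.133700 = 2269.251561

L=1284.134 V=2269.252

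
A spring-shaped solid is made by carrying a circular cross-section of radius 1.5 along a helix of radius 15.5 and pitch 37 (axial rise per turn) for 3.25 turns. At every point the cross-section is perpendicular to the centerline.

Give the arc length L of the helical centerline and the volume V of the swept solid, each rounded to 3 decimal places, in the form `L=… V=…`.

2πR = 2π·15.5 = 97.389372
per-turn = √(97.389372² + 37²) = √(9484.6898 + 1369) = √10853.6898 = 104.181044
L = 3.25 × 104.181044 = 338.588391
V = π·1.5² × L = 7.068583 × 338.588391 = 2393.340307

L=338.588 V=2393.340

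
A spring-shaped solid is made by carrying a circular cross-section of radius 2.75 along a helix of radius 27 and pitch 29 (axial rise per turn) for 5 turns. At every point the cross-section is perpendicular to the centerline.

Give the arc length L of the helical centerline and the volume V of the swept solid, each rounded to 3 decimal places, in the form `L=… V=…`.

2πR = 2π·27 = 169.646003
per-turn = √(169.646003² + 29²) = √(28779.7664 + 841) = √29620.7664 = 172.106846
L = 5 × 172.106846 = 860.534230
V = π·2.75² × L = 23.758294 × 860.534230 = 20444.825612

L=860.534 V=20444.826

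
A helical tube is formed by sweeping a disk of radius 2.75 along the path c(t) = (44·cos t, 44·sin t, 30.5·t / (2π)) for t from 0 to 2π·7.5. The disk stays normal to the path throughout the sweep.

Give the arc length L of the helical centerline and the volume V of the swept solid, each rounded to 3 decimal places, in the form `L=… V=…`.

2πR = 2π·44 = 276.460154
per-turn = √(276.460154² + 30.5²) = √(76430.2165 + 930.25) = √77360.4665 = 278.137496
L = 7.5 × 278.137496 = 2086.031217
V = π·2.75² × L = 23.758294 × 2086.031217 = 49560.543878

L=2086.031 V=49560.544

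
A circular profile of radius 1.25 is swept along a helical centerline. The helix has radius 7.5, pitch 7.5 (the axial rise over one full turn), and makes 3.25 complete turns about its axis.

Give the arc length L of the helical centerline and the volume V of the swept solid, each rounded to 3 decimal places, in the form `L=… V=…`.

L=155.080 V=761.248

2πR = 2π·7.5 = 47.123890
per-turn = √(47.123890² + 7.5²) = √(2220.6610 + 56.25) = √2276.9110 = 47.716988
L = 3.25 × 47.716988 = 155.080213
V = π·1.25² × L = 4.908739 × 155.080213 = 761.248213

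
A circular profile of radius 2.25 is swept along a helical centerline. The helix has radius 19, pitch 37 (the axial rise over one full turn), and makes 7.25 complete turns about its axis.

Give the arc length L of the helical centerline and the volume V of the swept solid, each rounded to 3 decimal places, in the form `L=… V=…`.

L=906.126 V=14411.304

2πR = 2π·19 = 119.380521
per-turn = √(119.380521² + 37²) = √(14251.7088 + 1369) = √15620.7088 = 124.982834
L = 7.25 × 124.982834 = 906.125545
V = π·2.25² × L = 15.904313 × 906.125545 = 14411.304117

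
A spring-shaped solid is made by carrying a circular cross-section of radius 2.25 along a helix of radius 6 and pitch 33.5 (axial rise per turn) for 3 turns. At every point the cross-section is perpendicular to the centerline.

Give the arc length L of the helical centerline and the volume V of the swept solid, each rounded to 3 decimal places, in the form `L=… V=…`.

L=151.299 V=2406.300

2πR = 2π·6 = 37.699112
per-turn = √(37.699112² + 33.5²) = √(1421.2230 + 1122.25) = √2543.4730 = 50.432857
L = 3 × 50.432857 = 151.298570
V = π·2.25² × L = 15.904313 × 151.298570 = 2406.299786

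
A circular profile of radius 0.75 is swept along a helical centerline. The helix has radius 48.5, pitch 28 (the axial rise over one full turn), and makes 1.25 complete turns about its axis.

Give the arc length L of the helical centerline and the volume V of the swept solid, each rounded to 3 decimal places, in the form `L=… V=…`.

2πR = 2π·48.5 = 304.734487
per-turn = √(304.734487² + 28²) = √(92863.1078 + 784) = √93647.1078 = 306.018149
L = 1.25 × 306.018149 = 382.522687
V = π·0.75² × L = 1.767146 × 382.522687 = 675.973385

L=382.523 V=675.973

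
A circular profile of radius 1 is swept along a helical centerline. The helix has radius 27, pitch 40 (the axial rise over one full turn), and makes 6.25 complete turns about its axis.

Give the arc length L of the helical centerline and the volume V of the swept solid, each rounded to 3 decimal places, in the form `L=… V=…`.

2πR = 2π·27 = 169.646003
per-turn = √(169.646003² + 40²) = √(28779.7664 + 1600) = √30379.7664 = 174.297924
L = 6.25 × 174.297924 = 1089.362027
V = π·1² × L = 3.141593 × 1089.362027 = 3422.331742

L=1089.362 V=3422.332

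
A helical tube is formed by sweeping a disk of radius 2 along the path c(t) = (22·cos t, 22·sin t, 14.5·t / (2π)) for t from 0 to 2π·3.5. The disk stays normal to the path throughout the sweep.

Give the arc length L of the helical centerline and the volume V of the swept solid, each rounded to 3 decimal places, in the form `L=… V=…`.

2πR = 2π·22 = 138.230077
per-turn = √(138.230077² + 14.5²) = √(19107.5541 + 210.25) = √19317.8041 = 138.988504
L = 3.5 × 138.988504 = 486.459762
V = π·2² × L = 12.566371 × 486.459762 = 6113.033664

L=486.460 V=6113.034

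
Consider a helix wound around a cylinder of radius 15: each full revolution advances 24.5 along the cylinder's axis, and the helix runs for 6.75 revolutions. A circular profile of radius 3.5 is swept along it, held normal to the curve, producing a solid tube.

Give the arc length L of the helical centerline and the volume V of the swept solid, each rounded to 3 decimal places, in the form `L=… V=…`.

2πR = 2π·15 = 94.247780
per-turn = √(94.247780² + 24.5²) = √(8882.6440 + 600.25) = √9482.8940 = 97.380152
L = 6.75 × 97.380152 = 657.316025
V = π·3.5² × L = 38.484510 × 657.316025 = 25296.485123

L=657.316 V=25296.485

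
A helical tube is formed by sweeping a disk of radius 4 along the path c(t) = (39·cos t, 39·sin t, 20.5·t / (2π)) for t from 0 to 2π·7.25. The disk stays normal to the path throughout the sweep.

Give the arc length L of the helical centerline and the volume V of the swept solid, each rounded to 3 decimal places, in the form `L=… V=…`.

L=1782.777 V=89612.129

2πR = 2π·39 = 245.044227
per-turn = √(245.044227² + 20.5²) = √(60046.6732 + 420.25) = √60466.9232 = 245.900230
L = 7.25 × 245.900230 = 1782.776668
V = π·4² × L = 50.265482 × 1782.776668 = 89612.129352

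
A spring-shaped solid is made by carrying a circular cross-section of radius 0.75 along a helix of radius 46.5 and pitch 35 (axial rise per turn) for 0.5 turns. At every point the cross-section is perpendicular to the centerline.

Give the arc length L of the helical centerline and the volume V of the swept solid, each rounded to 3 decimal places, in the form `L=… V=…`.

L=147.129 V=259.998

2πR = 2π·46.5 = 292.168117
per-turn = √(292.168117² + 35²) = √(85362.2085 + 1225) = √86587.2085 = 294.257045
L = 0.5 × 294.257045 = 147.128522
V = π·0.75² × L = 1.767146 × 147.128522 = 259.997560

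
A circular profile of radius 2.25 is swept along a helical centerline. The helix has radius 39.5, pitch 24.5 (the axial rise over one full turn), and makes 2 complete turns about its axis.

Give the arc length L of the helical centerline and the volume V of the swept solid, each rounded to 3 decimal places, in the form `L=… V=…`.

2πR = 2π·39.5 = 248.185820
per-turn = √(248.185820² + 24.5²) = √(61596.2011 + 600.25) = √62196.4511 = 249.392163
L = 2 × 249.392163 = 498.784326
V = π·2.25² × L = 15.904313 × 498.784326 = 7932.821951

L=498.784 V=7932.822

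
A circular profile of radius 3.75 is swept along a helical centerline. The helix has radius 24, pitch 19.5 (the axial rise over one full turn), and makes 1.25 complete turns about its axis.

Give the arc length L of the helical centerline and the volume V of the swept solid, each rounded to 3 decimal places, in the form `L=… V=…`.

2πR = 2π·24 = 150.796447
per-turn = √(150.796447² + 19.5²) = √(22739.5685 + 380.25) = √23119.8185 = 152.052026
L = 1.25 × 152.052026 = 190.065032
V = π·3.75² × L = 44.178647 × 190.065032 = 8396.815906

L=190.065 V=8396.816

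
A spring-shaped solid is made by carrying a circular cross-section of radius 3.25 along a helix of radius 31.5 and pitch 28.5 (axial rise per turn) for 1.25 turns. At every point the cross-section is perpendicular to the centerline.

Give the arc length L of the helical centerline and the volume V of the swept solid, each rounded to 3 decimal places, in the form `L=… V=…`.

L=249.952 V=8294.182

2πR = 2π·31.5 = 197.920337
per-turn = √(197.920337² + 28.5²) = √(39172.4599 + 812.25) = √39984.7099 = 199.961771
L = 1.25 × 199.961771 = 249.952214
V = π·3.25² × L = 33.183072 × 249.952214 = 8294.182407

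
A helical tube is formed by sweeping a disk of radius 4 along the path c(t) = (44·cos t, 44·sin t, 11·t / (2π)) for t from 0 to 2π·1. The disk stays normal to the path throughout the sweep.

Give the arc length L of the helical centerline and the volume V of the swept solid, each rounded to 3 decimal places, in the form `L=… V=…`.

2πR = 2π·44 = 276.460154
per-turn = √(276.460154² + 11²) = √(76430.2165 + 121) = √76551.2165 = 276.678905
L = 1 × 276.678905 = 276.678905
V = π·4² × L = 50.265482 × 276.678905 = 13907.398647

L=276.679 V=13907.399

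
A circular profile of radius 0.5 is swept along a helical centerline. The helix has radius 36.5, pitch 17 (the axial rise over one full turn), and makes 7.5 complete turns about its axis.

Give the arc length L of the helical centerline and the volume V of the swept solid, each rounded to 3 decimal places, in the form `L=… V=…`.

2πR = 2π·36.5 = 229.336264
per-turn = √(229.336264² + 17²) = √(52595.1219 + 289) = √52884.1219 = 229.965480
L = 7.5 × 229.965480 = 1724.741098
V = π·0.5² × L = 0.785398 × 1724.741098 = 1354.608491

L=1724.741 V=1354.608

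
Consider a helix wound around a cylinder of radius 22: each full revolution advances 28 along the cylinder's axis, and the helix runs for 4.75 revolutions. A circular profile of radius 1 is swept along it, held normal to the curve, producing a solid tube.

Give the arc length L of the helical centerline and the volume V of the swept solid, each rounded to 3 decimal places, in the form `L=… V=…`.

L=669.928 V=2104.640

2πR = 2π·22 = 138.230077
per-turn = √(138.230077² + 28²) = √(19107.5541 + 784) = √19891.5541 = 141.037421
L = 4.75 × 141.037421 = 669.927750
V = π·1² × L = 3.141593 × 669.927750 = 2104.640097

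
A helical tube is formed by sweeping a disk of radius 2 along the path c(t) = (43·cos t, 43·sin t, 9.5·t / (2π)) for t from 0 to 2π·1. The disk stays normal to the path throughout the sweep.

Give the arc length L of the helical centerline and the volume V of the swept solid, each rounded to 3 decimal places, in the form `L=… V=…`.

L=270.344 V=3397.242

2πR = 2π·43 = 270.176968
per-turn = √(270.176968² + 9.5²) = √(72995.5942 + 90.25) = √73085.8442 = 270.343937
L = 1 × 270.343937 = 270.343937
V = π·2² × L = 12.566371 × 270.343937 = 3397.242103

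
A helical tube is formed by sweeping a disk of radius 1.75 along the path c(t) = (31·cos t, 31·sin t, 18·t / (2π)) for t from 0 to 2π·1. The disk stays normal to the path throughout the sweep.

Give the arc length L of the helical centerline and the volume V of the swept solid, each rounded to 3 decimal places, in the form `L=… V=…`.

2πR = 2π·31 = 194.778745
per-turn = √(194.778745² + 18²) = √(37938.7593 + 324) = √38262.7593 = 195.608689
L = 1 × 195.608689 = 195.608689
V = π·1.75² × L = 9.621128 × 195.608689 = 1881.976140

L=195.609 V=1881.976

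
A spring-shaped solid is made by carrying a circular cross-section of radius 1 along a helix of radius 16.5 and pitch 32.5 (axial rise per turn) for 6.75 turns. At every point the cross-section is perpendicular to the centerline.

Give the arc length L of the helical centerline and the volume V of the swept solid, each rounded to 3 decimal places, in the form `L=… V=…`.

L=733.370 V=2303.949

2πR = 2π·16.5 = 103.672558
per-turn = √(103.672558² + 32.5²) = √(10747.9992 + 1056.25) = √11804.2492 = 108.647362
L = 6.75 × 108.647362 = 733.369691
V = π·1² × L = 3.141593 × 733.369691 = 2303.948834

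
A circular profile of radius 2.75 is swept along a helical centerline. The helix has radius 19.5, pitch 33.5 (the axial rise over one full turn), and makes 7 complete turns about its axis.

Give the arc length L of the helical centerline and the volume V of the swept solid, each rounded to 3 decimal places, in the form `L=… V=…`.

L=889.136 V=21124.344

2πR = 2π·19.5 = 122.522113
per-turn = √(122.522113² + 33.5²) = √(15011.6683 + 1122.25) = √16133.9183 = 127.019362
L = 7 × 127.019362 = 889.135533
V = π·2.75² × L = 23.758294 × 889.135533 = 21124.343797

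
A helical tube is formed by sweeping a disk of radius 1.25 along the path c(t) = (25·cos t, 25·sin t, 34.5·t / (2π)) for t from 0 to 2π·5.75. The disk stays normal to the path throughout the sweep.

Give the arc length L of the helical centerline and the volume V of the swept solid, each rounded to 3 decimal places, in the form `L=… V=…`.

L=924.736 V=4539.288

2πR = 2π·25 = 157.079633
per-turn = √(157.079633² + 34.5²) = √(24674.0110 + 1190.25) = √25864.2610 = 160.823695
L = 5.75 × 160.823695 = 924.736249
V = π·1.25² × L = 4.908739 × 924.736249 = 4539.288445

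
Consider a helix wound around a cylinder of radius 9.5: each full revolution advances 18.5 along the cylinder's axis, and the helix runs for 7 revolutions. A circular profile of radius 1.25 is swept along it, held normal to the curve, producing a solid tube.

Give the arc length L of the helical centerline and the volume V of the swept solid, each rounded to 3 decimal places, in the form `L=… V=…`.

2πR = 2π·9.5 = 59.690260
per-turn = √(59.690260² + 18.5²) = √(3562.9272 + 342.25) = √3905.1772 = 62.491417
L = 7 × 62.491417 = 437.439918
V = π·1.25² × L = 4.908739 × 437.439918 = 2147.278178

L=437.440 V=2147.278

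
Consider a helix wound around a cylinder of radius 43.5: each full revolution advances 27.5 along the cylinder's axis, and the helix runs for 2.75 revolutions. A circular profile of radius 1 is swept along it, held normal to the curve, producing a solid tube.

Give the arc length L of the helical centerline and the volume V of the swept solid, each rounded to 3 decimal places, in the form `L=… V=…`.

L=755.421 V=2373.225

2πR = 2π·43.5 = 273.318561
per-turn = √(273.318561² + 27.5²) = √(74703.0357 + 756.25) = √75459.2857 = 274.698536
L = 2.75 × 274.698536 = 755.420974
V = π·1² × L = 3.141593 × 755.420974 = 2373.224983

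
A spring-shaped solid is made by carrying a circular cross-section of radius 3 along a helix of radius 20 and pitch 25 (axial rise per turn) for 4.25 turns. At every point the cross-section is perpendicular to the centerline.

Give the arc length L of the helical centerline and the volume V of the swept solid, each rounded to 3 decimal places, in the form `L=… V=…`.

2πR = 2π·20 = 125.663706
per-turn = √(125.663706² + 25²) = √(15791.3670 + 625) = √16416.3670 = 128.126371
L = 4.25 × 128.126371 = 544.537078
V = π·3² × L = 28.274334 × 544.537078 = 15396.423164

L=544.537 V=15396.423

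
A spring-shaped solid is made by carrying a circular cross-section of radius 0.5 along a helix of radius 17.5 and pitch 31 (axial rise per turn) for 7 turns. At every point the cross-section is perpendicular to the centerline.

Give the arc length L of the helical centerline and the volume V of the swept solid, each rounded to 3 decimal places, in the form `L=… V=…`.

2πR = 2π·17.5 = 109.955743
per-turn = √(109.955743² + 31²) = √(12090.2654 + 961) = √13051.2654 = 114.242135
L = 7 × 114.242135 = 799.694944
V = π·0.5² × L = 0.785398 × 799.694944 = 628.078941

L=799.695 V=628.079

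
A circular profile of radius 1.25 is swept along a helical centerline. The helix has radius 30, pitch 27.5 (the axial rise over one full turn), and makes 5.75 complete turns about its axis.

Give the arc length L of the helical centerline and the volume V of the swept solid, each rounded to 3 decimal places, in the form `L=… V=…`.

2πR = 2π·30 = 188.495559
per-turn = √(188.495559² + 27.5²) = √(35530.5758 + 756.25) = √36286.8258 = 190.491013
L = 5.75 × 190.491013 = 1095.323322
V = π·1.25² × L = 4.908739 × 1095.323322 = 5376.655783

L=1095.323 V=5376.656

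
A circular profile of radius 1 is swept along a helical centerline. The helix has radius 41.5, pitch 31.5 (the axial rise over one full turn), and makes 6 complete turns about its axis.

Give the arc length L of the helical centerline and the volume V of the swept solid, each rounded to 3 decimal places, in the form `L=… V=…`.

L=1575.888 V=4950.798

2πR = 2π·41.5 = 260.752190
per-turn = √(260.752190² + 31.5²) = √(67991.7047 + 992.25) = √68983.9547 = 262.647967
L = 6 × 262.647967 = 1575.887804
V = π·1² × L = 3.141593 × 1575.887804 = 4950.797547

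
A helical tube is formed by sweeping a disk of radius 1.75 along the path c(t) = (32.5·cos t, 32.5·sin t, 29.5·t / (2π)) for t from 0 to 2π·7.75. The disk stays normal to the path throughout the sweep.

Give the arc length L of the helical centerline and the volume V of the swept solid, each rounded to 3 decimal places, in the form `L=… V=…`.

L=1599.006 V=15384.241

2πR = 2π·32.5 = 204.203522
per-turn = √(204.203522² + 29.5²) = √(41699.0786 + 870.25) = √42569.3286 = 206.323359
L = 7.75 × 206.323359 = 1599.006035
V = π·1.75² × L = 9.621128 × 1599.006035 = 15384.240935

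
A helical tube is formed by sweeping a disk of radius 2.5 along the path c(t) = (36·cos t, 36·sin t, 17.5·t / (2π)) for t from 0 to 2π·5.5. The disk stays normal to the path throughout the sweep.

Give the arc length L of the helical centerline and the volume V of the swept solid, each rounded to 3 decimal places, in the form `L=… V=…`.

2πR = 2π·36 = 226.194671
per-turn = √(226.194671² + 17.5²) = √(51164.0292 + 306.25) = √51470.2792 = 226.870622
L = 5.5 × 226.870622 = 1247.788422
V = π·2.5² × L = 19.634954 × 1247.788422 = 24500.268375

L=1247.788 V=24500.268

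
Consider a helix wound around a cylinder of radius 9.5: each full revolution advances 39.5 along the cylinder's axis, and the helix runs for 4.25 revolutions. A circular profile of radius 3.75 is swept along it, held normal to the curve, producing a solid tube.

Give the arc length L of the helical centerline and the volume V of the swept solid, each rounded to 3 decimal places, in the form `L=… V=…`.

L=304.200 V=13439.126

2πR = 2π·9.5 = 59.690260
per-turn = √(59.690260² + 39.5²) = √(3562.9272 + 1560.25) = √5123.1772 = 71.576373
L = 4.25 × 71.576373 = 304.199586
V = π·3.75² × L = 44.178647 × 304.199586 = 13439.126023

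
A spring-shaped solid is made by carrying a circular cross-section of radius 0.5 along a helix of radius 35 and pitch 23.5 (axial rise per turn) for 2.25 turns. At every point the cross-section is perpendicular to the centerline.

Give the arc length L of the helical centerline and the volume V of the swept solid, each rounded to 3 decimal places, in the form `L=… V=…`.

2πR = 2π·35 = 219.911486
per-turn = √(219.911486² + 23.5²) = √(48361.0616 + 552.25) = √48913.3116 = 221.163540
L = 2.25 × 221.163540 = 497.617966
V = π·0.5² × L = 0.785398 × 497.617966 = 390.828236

L=497.618 V=390.828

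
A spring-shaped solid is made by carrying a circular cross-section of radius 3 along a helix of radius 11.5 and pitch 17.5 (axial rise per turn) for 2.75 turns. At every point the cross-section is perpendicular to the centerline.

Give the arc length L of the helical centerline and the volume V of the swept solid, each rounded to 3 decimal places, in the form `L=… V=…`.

2πR = 2π·11.5 = 72.256631
per-turn = √(72.256631² + 17.5²) = √(5221.0207 + 306.25) = √5527.2707 = 74.345617
L = 2.75 × 74.345617 = 204.450446
V = π·3² × L = 28.274334 × 204.450446 = 5780.700173

L=204.450 V=5780.700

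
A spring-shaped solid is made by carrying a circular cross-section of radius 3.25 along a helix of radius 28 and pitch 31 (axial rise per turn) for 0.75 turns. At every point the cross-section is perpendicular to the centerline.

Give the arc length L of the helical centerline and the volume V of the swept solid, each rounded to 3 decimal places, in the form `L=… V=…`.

2πR = 2π·28 = 175.929189
per-turn = √(175.929189² + 31²) = √(30951.0794 + 961) = √31912.0794 = 178.639524
L = 0.75 × 178.639524 = 133.979643
V = π·3.25² × L = 33.183072 × 133.979643 = 4445.856185

L=133.980 V=4445.856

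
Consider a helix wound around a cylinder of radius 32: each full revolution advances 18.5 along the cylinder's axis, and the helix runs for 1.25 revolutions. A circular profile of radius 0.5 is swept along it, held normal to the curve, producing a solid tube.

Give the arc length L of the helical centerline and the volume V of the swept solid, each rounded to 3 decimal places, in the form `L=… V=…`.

L=252.389 V=198.226

2πR = 2π·32 = 201.061930
per-turn = √(201.061930² + 18.5²) = √(40425.8996 + 342.25) = √40768.1496 = 201.911242
L = 1.25 × 201.911242 = 252.389052
V = π·0.5² × L = 0.785398 × 252.389052 = 198.225898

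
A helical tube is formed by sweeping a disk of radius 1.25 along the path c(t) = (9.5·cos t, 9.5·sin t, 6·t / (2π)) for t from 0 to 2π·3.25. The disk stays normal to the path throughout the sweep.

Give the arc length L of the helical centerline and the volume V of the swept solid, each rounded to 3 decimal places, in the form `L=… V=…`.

2πR = 2π·9.5 = 59.690260
per-turn = √(59.690260² + 6²) = √(3562.9272 + 36) = √3598.9272 = 59.991059
L = 3.25 × 59.991059 = 194.970943
V = π·1.25² × L = 4.908739 × 194.970943 = 957.061376

L=194.971 V=957.061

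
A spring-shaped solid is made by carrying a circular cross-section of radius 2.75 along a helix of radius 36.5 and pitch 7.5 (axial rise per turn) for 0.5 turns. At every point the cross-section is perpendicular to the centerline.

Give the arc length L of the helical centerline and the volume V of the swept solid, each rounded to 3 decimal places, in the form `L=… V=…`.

L=114.729 V=2725.776

2πR = 2π·36.5 = 229.336264
per-turn = √(229.336264² + 7.5²) = √(52595.1219 + 56.25) = √52651.3719 = 229.458867
L = 0.5 × 229.458867 = 114.729434
V = π·2.75² × L = 23.758294 × 114.729434 = 2725.775668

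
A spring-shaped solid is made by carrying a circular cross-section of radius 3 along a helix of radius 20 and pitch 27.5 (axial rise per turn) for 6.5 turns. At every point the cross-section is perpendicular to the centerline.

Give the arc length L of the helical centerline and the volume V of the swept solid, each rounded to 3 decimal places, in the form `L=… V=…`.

L=836.144 V=23641.415

2πR = 2π·20 = 125.663706
per-turn = √(125.663706² + 27.5²) = √(15791.3670 + 756.25) = √16547.6170 = 128.637541
L = 6.5 × 128.637541 = 836.144019
V = π·3² × L = 28.274334 × 836.144019 = 23641.415159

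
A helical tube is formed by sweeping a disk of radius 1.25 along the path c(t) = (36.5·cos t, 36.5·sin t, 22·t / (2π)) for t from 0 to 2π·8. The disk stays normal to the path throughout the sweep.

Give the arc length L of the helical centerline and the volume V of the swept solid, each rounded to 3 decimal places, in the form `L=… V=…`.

2πR = 2π·36.5 = 229.336264
per-turn = √(229.336264² + 22²) = √(52595.1219 + 484) = √53079.1219 = 230.389066
L = 8 × 230.389066 = 1843.112530
V = π·1.25² × L = 4.908739 × 1843.112530 = 9047.357475

L=1843.113 V=9047.357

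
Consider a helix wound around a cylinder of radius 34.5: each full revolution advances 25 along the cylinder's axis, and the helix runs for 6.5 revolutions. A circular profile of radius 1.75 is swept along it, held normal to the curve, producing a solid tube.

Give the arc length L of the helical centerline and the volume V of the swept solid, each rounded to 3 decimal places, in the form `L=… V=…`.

L=1418.344 V=13646.067

2πR = 2π·34.5 = 216.769893
per-turn = √(216.769893² + 25²) = √(46989.1866 + 625) = √47614.1866 = 218.206752
L = 6.5 × 218.206752 = 1418.343887
V = π·1.75² × L = 9.621128 × 1418.343887 = 13646.067378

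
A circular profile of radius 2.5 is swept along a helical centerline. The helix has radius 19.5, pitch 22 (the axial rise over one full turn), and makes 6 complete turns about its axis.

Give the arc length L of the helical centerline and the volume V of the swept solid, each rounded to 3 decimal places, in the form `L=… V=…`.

2πR = 2π·19.5 = 122.522113
per-turn = √(122.522113² + 22²) = √(15011.6683 + 484) = √15495.6683 = 124.481598
L = 6 × 124.481598 = 746.889589
V = π·2.5² × L = 19.634954 × 746.889589 = 14665.142792

L=746.890 V=14665.143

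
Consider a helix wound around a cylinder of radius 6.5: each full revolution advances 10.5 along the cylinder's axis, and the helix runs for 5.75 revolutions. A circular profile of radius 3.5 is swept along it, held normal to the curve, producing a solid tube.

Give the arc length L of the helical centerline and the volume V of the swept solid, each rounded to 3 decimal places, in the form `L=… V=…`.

2πR = 2π·6.5 = 40.840704
per-turn = √(40.840704² + 10.5²) = √(1667.9631 + 110.25) = √1778.2131 = 42.168865
L = 5.75 × 42.168865 = 242.470972
V = π·3.5² × L = 38.484510 × 242.470972 = 9331.376533

L=242.471 V=9331.377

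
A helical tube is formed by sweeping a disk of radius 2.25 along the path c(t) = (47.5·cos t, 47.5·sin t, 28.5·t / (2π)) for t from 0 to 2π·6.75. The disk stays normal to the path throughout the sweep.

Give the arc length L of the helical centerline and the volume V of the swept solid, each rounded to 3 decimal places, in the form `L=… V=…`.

L=2023.711 V=32185.728

2πR = 2π·47.5 = 298.451302
per-turn = √(298.451302² + 28.5²) = √(89073.1797 + 812.25) = √89885.4297 = 299.808989
L = 6.75 × 299.808989 = 2023.710674
V = π·2.25² × L = 15.904313 × 2023.710674 = 32185.727592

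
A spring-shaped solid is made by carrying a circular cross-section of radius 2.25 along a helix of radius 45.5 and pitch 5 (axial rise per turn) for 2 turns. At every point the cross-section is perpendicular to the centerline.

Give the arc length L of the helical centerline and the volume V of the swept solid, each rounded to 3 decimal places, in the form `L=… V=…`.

L=571.857 V=9094.997

2πR = 2π·45.5 = 285.884931
per-turn = √(285.884931² + 5²) = √(81730.1940 + 25) = √81755.1940 = 285.928652
L = 2 × 285.928652 = 571.857304
V = π·2.25² × L = 15.904313 × 571.857304 = 9094.997445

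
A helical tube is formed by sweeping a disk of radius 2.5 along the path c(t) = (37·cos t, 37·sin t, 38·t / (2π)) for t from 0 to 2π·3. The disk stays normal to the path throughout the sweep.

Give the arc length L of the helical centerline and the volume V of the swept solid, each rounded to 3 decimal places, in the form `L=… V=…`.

2πR = 2π·37 = 232.477856
per-turn = √(232.477856² + 38²) = √(54045.9537 + 1444) = √55489.9537 = 235.563057
L = 3 × 235.563057 = 706.689170
V = π·2.5² × L = 19.634954 × 706.689170 = 13875.809410

L=706.689 V=13875.809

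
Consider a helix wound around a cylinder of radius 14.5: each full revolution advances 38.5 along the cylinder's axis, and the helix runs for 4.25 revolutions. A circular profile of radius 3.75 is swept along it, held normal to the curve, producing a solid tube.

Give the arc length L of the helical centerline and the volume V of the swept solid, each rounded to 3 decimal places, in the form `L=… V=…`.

2πR = 2π·14.5 = 91.106187
per-turn = √(91.106187² + 38.5²) = √(8300.3373 + 1482.25) = √9782.5873 = 98.906963
L = 4.25 × 98.906963 = 420.354592
V = π·3.75² × L = 44.178647 × 420.354592 = 18570.697011

L=420.355 V=18570.697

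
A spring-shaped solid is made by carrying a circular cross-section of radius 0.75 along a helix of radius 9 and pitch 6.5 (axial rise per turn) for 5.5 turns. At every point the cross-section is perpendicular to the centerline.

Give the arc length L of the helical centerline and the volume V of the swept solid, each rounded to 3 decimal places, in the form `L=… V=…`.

L=313.066 V=553.233

2πR = 2π·9 = 56.548668
per-turn = √(56.548668² + 6.5²) = √(3197.7518 + 42.25) = √3240.0018 = 56.921014
L = 5.5 × 56.921014 = 313.065577
V = π·0.75² × L = 1.767146 × 313.065577 = 553.232540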